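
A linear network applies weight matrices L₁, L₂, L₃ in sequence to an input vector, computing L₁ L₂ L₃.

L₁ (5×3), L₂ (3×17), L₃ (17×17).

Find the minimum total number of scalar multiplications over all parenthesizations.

Order (L₁ (L₂ L₃)): (L₂ L₃): 3×17 by 17×17 → 3×17, cost 3·17·17 = 867; (L₁ (L₂ L₃)): 5×3 by 3×17 → 5×17, cost 5·3·17 = 255; cumulative 1122. Total 1122.
Order ((L₁ L₂) L₃): (L₁ L₂): 5×3 by 3×17 → 5×17, cost 5·3·17 = 255; ((L₁ L₂) L₃): 5×17 by 17×17 → 5×17, cost 5·17·17 = 1445; cumulative 1700. Total 1700.
Minimum: 1122.

1122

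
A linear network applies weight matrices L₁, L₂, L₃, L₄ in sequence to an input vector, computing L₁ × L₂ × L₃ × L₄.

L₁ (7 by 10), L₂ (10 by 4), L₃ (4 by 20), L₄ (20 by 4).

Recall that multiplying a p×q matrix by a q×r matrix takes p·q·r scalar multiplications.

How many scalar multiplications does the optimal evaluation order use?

712

Adjacent pairs: L₁L₂ = 7·10·4 = 280; L₂L₃ = 10·4·20 = 800; L₃L₄ = 4·20·4 = 320.
Length 3: L₁..L₃: k=1: 0+800+7·10·20=2200; k=2: 280+0+7·4·20=840 → min 840 | L₂..L₄: k=2: 0+320+10·4·4=480; k=3: 800+0+10·20·4=1600 → min 480.
Length 4: L₁..L₄: k=1: 0+480+7·10·4=760; k=2: 280+320+7·4·4=712; k=3: 840+0+7·20·4=1400 → min 712.
Optimal order: ((L₁ × L₂) × (L₃ × L₄)) with cost 712.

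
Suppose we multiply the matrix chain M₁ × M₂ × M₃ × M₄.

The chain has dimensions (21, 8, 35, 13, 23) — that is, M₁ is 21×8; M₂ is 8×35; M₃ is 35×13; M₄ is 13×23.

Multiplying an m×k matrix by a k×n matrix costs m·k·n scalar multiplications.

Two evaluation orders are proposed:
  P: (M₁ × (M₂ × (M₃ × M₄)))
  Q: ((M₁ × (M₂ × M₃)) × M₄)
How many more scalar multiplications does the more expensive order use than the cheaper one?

Order P = (M₁ × (M₂ × (M₃ × M₄))): (M₃ × M₄): 35×13 by 13×23 → 35×23, cost 35·13·23 = 10465; (M₂ × (M₃ × M₄)): 8×35 by 35×23 → 8×23, cost 8·35·23 = 6440; cumulative 16905; (M₁ × (M₂ × (M₃ × M₄))): 21×8 by 8×23 → 21×23, cost 21·8·23 = 3864; cumulative 20769. Total 20769.
Order Q = ((M₁ × (M₂ × M₃)) × M₄): (M₂ × M₃): 8×35 by 35×13 → 8×13, cost 8·35·13 = 3640; (M₁ × (M₂ × M₃)): 21×8 by 8×13 → 21×13, cost 21·8·13 = 2184; cumulative 5824; ((M₁ × (M₂ × M₃)) × M₄): 21×13 by 13×23 → 21×23, cost 21·13·23 = 6279; cumulative 12103. Total 12103.
Difference: |20769 − 12103| = 8666.

8666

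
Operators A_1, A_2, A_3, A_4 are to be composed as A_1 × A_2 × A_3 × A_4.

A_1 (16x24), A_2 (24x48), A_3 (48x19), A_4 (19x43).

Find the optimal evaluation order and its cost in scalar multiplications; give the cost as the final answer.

Adjacent pairs: A_1A_2 = 16·24·48 = 18432; A_2A_3 = 24·48·19 = 21888; A_3A_4 = 48·19·43 = 39216.
Length 3: A_1..A_3: k=1: 0+21888+16·24·19=29184; k=2: 18432+0+16·48·19=33024 → min 29184 | A_2..A_4: k=2: 0+39216+24·48·43=88752; k=3: 21888+0+24·19·43=41496 → min 41496.
Length 4: A_1..A_4: k=1: 0+41496+16·24·43=58008; k=2: 18432+39216+16·48·43=90672; k=3: 29184+0+16·19·43=42256 → min 42256.
Optimal parenthesization: ((A_1 × (A_2 × A_3)) × A_4) with cost 42256.

42256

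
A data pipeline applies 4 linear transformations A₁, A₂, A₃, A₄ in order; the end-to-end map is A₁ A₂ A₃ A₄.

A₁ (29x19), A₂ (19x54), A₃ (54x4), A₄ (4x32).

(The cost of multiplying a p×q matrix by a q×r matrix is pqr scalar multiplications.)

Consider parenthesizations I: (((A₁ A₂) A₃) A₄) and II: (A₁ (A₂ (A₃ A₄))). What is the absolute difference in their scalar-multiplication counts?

17646

Order I = (((A₁ A₂) A₃) A₄): (A₁ A₂): 29×19 by 19×54 → 29×54, cost 29·19·54 = 29754; ((A₁ A₂) A₃): 29×54 by 54×4 → 29×4, cost 29·54·4 = 6264; cumulative 36018; (((A₁ A₂) A₃) A₄): 29×4 by 4×32 → 29×32, cost 29·4·32 = 3712; cumulative 39730. Total 39730.
Order II = (A₁ (A₂ (A₃ A₄))): (A₃ A₄): 54×4 by 4×32 → 54×32, cost 54·4·32 = 6912; (A₂ (A₃ A₄)): 19×54 by 54×32 → 19×32, cost 19·54·32 = 32832; cumulative 39744; (A₁ (A₂ (A₃ A₄))): 29×19 by 19×32 → 29×32, cost 29·19·32 = 17632; cumulative 57376. Total 57376.
Difference: |39730 − 57376| = 17646.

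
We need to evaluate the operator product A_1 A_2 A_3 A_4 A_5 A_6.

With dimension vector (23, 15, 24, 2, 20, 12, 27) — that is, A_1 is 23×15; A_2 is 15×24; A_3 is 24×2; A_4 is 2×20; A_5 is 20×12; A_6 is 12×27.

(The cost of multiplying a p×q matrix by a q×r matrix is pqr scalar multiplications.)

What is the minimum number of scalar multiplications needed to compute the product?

Adjacent pairs: A_1A_2 = 23·15·24 = 8280; A_2A_3 = 15·24·2 = 720; A_3A_4 = 24·2·20 = 960; A_4A_5 = 2·20·12 = 480; A_5A_6 = 20·12·27 = 6480.
Length 3: A_1..A_3: k=1: 0+720+23·15·2=1410; k=2: 8280+0+23·24·2=9384 → min 1410 | A_2..A_4: k=2: 0+960+15·24·20=8160; k=3: 720+0+15·2·20=1320 → min 1320 | A_3..A_5: k=3: 0+480+24·2·12=1056; k=4: 960+0+24·20·12=6720 → min 1056 | A_4..A_6: k=4: 0+6480+2·20·27=7560; k=5: 480+0+2·12·27=1128 → min 1128.
Length 4: A_1..A_4: k=1: 0+1320+23·15·20=8220; k=2: 8280+960+23·24·20=20280; k=3: 1410+0+23·2·20=2330 → min 2330 | A_2..A_5: k=2: 0+1056+15·24·12=5376; k=3: 720+480+15·2·12=1560; k=4: 1320+0+15·20·12=4920 → min 1560 | A_3..A_6: k=3: 0+1128+24·2·27=2424; k=4: 960+6480+24·20·27=20400; k=5: 1056+0+24·12·27=8832 → min 2424.
Length 5: A_1..A_5: k=1: 0+1560+23·15·12=5700; k=2: 8280+1056+23·24·12=15960; k=3: 1410+480+23·2·12=2442; k=4: 2330+0+23·20·12=7850 → min 2442 | A_2..A_6: k=2: 0+2424+15·24·27=12144; k=3: 720+1128+15·2·27=2658; k=4: 1320+6480+15·20·27=15900; k=5: 1560+0+15·12·27=6420 → min 2658.
Length 6: A_1..A_6: k=1: 0+2658+23·15·27=11973; k=2: 8280+2424+23·24·27=25608; k=3: 1410+1128+23·2·27=3780; k=4: 2330+6480+23·20·27=21230; k=5: 2442+0+23·12·27=9894 → min 3780.
Optimal order: ((A_1 (A_2 A_3)) ((A_4 A_5) A_6)) with cost 3780.

3780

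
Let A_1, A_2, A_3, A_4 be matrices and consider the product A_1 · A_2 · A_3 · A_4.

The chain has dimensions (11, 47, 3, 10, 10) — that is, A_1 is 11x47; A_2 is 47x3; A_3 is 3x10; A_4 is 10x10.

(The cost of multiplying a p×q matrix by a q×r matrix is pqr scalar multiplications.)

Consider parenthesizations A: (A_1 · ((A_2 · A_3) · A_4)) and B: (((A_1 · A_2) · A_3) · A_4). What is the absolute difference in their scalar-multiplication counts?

8299

Order A = (A_1 · ((A_2 · A_3) · A_4)): (A_2 · A_3): 47×3 by 3×10 → 47×10, cost 47·3·10 = 1410; ((A_2 · A_3) · A_4): 47×10 by 10×10 → 47×10, cost 47·10·10 = 4700; cumulative 6110; (A_1 · ((A_2 · A_3) · A_4)): 11×47 by 47×10 → 11×10, cost 11·47·10 = 5170; cumulative 11280. Total 11280.
Order B = (((A_1 · A_2) · A_3) · A_4): (A_1 · A_2): 11×47 by 47×3 → 11×3, cost 11·47·3 = 1551; ((A_1 · A_2) · A_3): 11×3 by 3×10 → 11×10, cost 11·3·10 = 330; cumulative 1881; (((A_1 · A_2) · A_3) · A_4): 11×10 by 10×10 → 11×10, cost 11·10·10 = 1100; cumulative 2981. Total 2981.
Difference: |11280 − 2981| = 8299.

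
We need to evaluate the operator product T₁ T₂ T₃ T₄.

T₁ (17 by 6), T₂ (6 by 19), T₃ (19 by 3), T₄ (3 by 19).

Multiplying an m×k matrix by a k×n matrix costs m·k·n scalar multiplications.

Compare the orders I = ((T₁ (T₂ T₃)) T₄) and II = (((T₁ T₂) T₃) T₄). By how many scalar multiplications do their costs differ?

Order I = ((T₁ (T₂ T₃)) T₄): (T₂ T₃): 6×19 by 19×3 → 6×3, cost 6·19·3 = 342; (T₁ (T₂ T₃)): 17×6 by 6×3 → 17×3, cost 17·6·3 = 306; cumulative 648; ((T₁ (T₂ T₃)) T₄): 17×3 by 3×19 → 17×19, cost 17·3·19 = 969; cumulative 1617. Total 1617.
Order II = (((T₁ T₂) T₃) T₄): (T₁ T₂): 17×6 by 6×19 → 17×19, cost 17·6·19 = 1938; ((T₁ T₂) T₃): 17×19 by 19×3 → 17×3, cost 17·19·3 = 969; cumulative 2907; (((T₁ T₂) T₃) T₄): 17×3 by 3×19 → 17×19, cost 17·3·19 = 969; cumulative 3876. Total 3876.
Difference: |1617 − 3876| = 2259.

2259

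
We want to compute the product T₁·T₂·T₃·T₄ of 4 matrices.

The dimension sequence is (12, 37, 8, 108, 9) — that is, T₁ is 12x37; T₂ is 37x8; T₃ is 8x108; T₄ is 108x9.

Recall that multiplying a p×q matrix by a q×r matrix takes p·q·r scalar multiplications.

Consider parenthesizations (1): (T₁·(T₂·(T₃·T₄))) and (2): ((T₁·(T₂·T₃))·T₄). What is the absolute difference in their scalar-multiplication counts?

Order (1) = (T₁·(T₂·(T₃·T₄))): (T₃·T₄): 8×108 by 108×9 → 8×9, cost 8·108·9 = 7776; (T₂·(T₃·T₄)): 37×8 by 8×9 → 37×9, cost 37·8·9 = 2664; cumulative 10440; (T₁·(T₂·(T₃·T₄))): 12×37 by 37×9 → 12×9, cost 12·37·9 = 3996; cumulative 14436. Total 14436.
Order (2) = ((T₁·(T₂·T₃))·T₄): (T₂·T₃): 37×8 by 8×108 → 37×108, cost 37·8·108 = 31968; (T₁·(T₂·T₃)): 12×37 by 37×108 → 12×108, cost 12·37·108 = 47952; cumulative 79920; ((T₁·(T₂·T₃))·T₄): 12×108 by 108×9 → 12×9, cost 12·108·9 = 11664; cumulative 91584. Total 91584.
Difference: |14436 − 91584| = 77148.

77148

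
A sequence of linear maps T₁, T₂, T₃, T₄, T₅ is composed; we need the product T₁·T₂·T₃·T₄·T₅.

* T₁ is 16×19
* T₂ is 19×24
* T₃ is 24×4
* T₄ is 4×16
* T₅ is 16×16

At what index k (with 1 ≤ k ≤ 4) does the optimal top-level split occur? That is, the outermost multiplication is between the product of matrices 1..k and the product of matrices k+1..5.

Adjacent pairs: T₁T₂ = 16·19·24 = 7296; T₂T₃ = 19·24·4 = 1824; T₃T₄ = 24·4·16 = 1536; T₄T₅ = 4·16·16 = 1024.
Length 3: T₁..T₃: k=1: 0+1824+16·19·4=3040; k=2: 7296+0+16·24·4=8832 → min 3040 | T₂..T₄: k=2: 0+1536+19·24·16=8832; k=3: 1824+0+19·4·16=3040 → min 3040 | T₃..T₅: k=3: 0+1024+24·4·16=2560; k=4: 1536+0+24·16·16=7680 → min 2560.
Length 4: T₁..T₄: k=1: 0+3040+16·19·16=7904; k=2: 7296+1536+16·24·16=14976; k=3: 3040+0+16·4·16=4064 → min 4064 | T₂..T₅: k=2: 0+2560+19·24·16=9856; k=3: 1824+1024+19·4·16=4064; k=4: 3040+0+19·16·16=7904 → min 4064.
Top-level splits: k=1: (T₁..T₁)·(T₂..T₅) → 0+4064+16·19·16 = 8928; k=2: (T₁..T₂)·(T₃..T₅) → 7296+2560+16·24·16 = 16000; k=3: (T₁..T₃)·(T₄..T₅) → 3040+1024+16·4·16 = 5088; k=4: (T₁..T₄)·(T₅..T₅) → 4064+0+16·16·16 = 8160.
Best split is after T₃, i.e. k = 3.

3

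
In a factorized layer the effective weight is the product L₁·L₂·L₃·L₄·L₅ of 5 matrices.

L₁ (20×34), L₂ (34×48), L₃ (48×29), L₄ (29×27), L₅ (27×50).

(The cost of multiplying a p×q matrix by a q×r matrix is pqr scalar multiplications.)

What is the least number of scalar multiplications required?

Adjacent pairs: L₁L₂ = 20·34·48 = 32640; L₂L₃ = 34·48·29 = 47328; L₃L₄ = 48·29·27 = 37584; L₄L₅ = 29·27·50 = 39150.
Length 3: L₁..L₃: k=1: 0+47328+20·34·29=67048; k=2: 32640+0+20·48·29=60480 → min 60480 | L₂..L₄: k=2: 0+37584+34·48·27=81648; k=3: 47328+0+34·29·27=73950 → min 73950 | L₃..L₅: k=3: 0+39150+48·29·50=108750; k=4: 37584+0+48·27·50=102384 → min 102384.
Length 4: L₁..L₄: k=1: 0+73950+20·34·27=92310; k=2: 32640+37584+20·48·27=96144; k=3: 60480+0+20·29·27=76140 → min 76140 | L₂..L₅: k=2: 0+102384+34·48·50=183984; k=3: 47328+39150+34·29·50=135778; k=4: 73950+0+34·27·50=119850 → min 119850.
Length 5: L₁..L₅: k=1: 0+119850+20·34·50=153850; k=2: 32640+102384+20·48·50=183024; k=3: 60480+39150+20·29·50=128630; k=4: 76140+0+20·27·50=103140 → min 103140.
Optimal order: ((((L₁·L₂)·L₃)·L₄)·L₅) with cost 103140.

103140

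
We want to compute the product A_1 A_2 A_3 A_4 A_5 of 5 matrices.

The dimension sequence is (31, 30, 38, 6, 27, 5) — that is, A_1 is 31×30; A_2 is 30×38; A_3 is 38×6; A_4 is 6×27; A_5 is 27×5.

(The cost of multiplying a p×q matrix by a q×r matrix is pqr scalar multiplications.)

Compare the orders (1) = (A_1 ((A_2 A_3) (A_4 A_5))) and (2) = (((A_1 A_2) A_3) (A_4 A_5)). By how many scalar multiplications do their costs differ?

30948

Order (1) = (A_1 ((A_2 A_3) (A_4 A_5))): (A_2 A_3): 30×38 by 38×6 → 30×6, cost 30·38·6 = 6840; (A_4 A_5): 6×27 by 27×5 → 6×5, cost 6·27·5 = 810; ((A_2 A_3) (A_4 A_5)): 30×6 by 6×5 → 30×5, cost 30·6·5 = 900; cumulative 8550; (A_1 ((A_2 A_3) (A_4 A_5))): 31×30 by 30×5 → 31×5, cost 31·30·5 = 4650; cumulative 13200. Total 13200.
Order (2) = (((A_1 A_2) A_3) (A_4 A_5)): (A_1 A_2): 31×30 by 30×38 → 31×38, cost 31·30·38 = 35340; ((A_1 A_2) A_3): 31×38 by 38×6 → 31×6, cost 31·38·6 = 7068; cumulative 42408; (A_4 A_5): 6×27 by 27×5 → 6×5, cost 6·27·5 = 810; (((A_1 A_2) A_3) (A_4 A_5)): 31×6 by 6×5 → 31×5, cost 31·6·5 = 930; cumulative 44148. Total 44148.
Difference: |13200 − 44148| = 30948.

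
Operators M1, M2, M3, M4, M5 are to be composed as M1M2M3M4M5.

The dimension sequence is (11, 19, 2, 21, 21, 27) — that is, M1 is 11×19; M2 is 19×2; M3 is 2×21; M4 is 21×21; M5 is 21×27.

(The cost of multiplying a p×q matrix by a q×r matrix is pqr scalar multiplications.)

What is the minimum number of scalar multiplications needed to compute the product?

Adjacent pairs: M1M2 = 11·19·2 = 418; M2M3 = 19·2·21 = 798; M3M4 = 2·21·21 = 882; M4M5 = 21·21·27 = 11907.
Length 3: M1..M3: k=1: 0+798+11·19·21=5187; k=2: 418+0+11·2·21=880 → min 880 | M2..M4: k=2: 0+882+19·2·21=1680; k=3: 798+0+19·21·21=9177 → min 1680 | M3..M5: k=3: 0+11907+2·21·27=13041; k=4: 882+0+2·21·27=2016 → min 2016.
Length 4: M1..M4: k=1: 0+1680+11·19·21=6069; k=2: 418+882+11·2·21=1762; k=3: 880+0+11·21·21=5731 → min 1762 | M2..M5: k=2: 0+2016+19·2·27=3042; k=3: 798+11907+19·21·27=23478; k=4: 1680+0+19·21·27=12453 → min 3042.
Length 5: M1..M5: k=1: 0+3042+11·19·27=8685; k=2: 418+2016+11·2·27=3028; k=3: 880+11907+11·21·27=19024; k=4: 1762+0+11·21·27=7999 → min 3028.
Optimal order: ((M1M2)((M3M4)M5)) with cost 3028.

3028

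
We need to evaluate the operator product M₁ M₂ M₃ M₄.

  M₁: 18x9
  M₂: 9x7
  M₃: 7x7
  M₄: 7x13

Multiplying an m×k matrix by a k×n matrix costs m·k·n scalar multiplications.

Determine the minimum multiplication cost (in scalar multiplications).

Adjacent pairs: M₁M₂ = 18·9·7 = 1134; M₂M₃ = 9·7·7 = 441; M₃M₄ = 7·7·13 = 637.
Length 3: M₁..M₃: k=1: 0+441+18·9·7=1575; k=2: 1134+0+18·7·7=2016 → min 1575 | M₂..M₄: k=2: 0+637+9·7·13=1456; k=3: 441+0+9·7·13=1260 → min 1260.
Length 4: M₁..M₄: k=1: 0+1260+18·9·13=3366; k=2: 1134+637+18·7·13=3409; k=3: 1575+0+18·7·13=3213 → min 3213.
Optimal order: ((M₁ (M₂ M₃)) M₄) with cost 3213.

3213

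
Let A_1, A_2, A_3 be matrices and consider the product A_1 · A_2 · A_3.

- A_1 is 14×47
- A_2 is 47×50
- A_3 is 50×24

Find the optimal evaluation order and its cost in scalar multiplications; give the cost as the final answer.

(A_1 · (A_2 · A_3)): cost 72192.
((A_1 · A_2) · A_3): cost 49700.
Optimal: ((A_1 · A_2) · A_3) with cost 49700.

49700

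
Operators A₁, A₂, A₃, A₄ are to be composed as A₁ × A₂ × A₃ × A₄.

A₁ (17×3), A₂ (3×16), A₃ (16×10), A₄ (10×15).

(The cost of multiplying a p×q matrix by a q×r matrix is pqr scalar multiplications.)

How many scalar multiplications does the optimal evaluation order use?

1695

Adjacent pairs: A₁A₂ = 17·3·16 = 816; A₂A₃ = 3·16·10 = 480; A₃A₄ = 16·10·15 = 2400.
Length 3: A₁..A₃: k=1: 0+480+17·3·10=990; k=2: 816+0+17·16·10=3536 → min 990 | A₂..A₄: k=2: 0+2400+3·16·15=3120; k=3: 480+0+3·10·15=930 → min 930.
Length 4: A₁..A₄: k=1: 0+930+17·3·15=1695; k=2: 816+2400+17·16·15=7296; k=3: 990+0+17·10·15=3540 → min 1695.
Optimal order: (A₁ × ((A₂ × A₃) × A₄)) with cost 1695.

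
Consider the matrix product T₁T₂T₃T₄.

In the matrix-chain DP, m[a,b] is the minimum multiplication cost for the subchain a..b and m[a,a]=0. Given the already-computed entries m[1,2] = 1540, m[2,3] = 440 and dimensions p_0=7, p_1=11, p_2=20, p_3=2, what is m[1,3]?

594

m[1,3] = min over k∈[1,2] of m[1,k]+m[k+1,3]+p_{0}·p_k·p_{3}.
k=1: 0 + 440 + 7·11·2 = 594; k=2: 1540 + 0 + 7·20·2 = 1820.
Minimum: 594 at k=1.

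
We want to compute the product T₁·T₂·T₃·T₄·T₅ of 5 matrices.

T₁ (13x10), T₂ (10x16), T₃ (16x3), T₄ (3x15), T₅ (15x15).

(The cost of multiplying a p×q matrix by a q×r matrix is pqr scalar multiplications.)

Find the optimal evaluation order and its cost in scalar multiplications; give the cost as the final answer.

Adjacent pairs: T₁T₂ = 13·10·16 = 2080; T₂T₃ = 10·16·3 = 480; T₃T₄ = 16·3·15 = 720; T₄T₅ = 3·15·15 = 675.
Length 3: T₁..T₃: k=1: 0+480+13·10·3=870; k=2: 2080+0+13·16·3=2704 → min 870 | T₂..T₄: k=2: 0+720+10·16·15=3120; k=3: 480+0+10·3·15=930 → min 930 | T₃..T₅: k=3: 0+675+16·3·15=1395; k=4: 720+0+16·15·15=4320 → min 1395.
Length 4: T₁..T₄: k=1: 0+930+13·10·15=2880; k=2: 2080+720+13·16·15=5920; k=3: 870+0+13·3·15=1455 → min 1455 | T₂..T₅: k=2: 0+1395+10·16·15=3795; k=3: 480+675+10·3·15=1605; k=4: 930+0+10·15·15=3180 → min 1605.
Length 5: T₁..T₅: k=1: 0+1605+13·10·15=3555; k=2: 2080+1395+13·16·15=6595; k=3: 870+675+13·3·15=2130; k=4: 1455+0+13·15·15=4380 → min 2130.
Optimal parenthesization: ((T₁·(T₂·T₃))·(T₄·T₅)) with cost 2130.

2130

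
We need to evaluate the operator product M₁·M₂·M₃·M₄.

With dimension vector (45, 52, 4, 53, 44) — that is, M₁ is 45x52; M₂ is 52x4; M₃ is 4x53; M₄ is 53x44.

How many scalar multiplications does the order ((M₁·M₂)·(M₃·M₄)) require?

(M₁·M₂): 45×52 by 52×4 → 45×4, cost 45·52·4 = 9360
(M₃·M₄): 4×53 by 53×44 → 4×44, cost 4·53·44 = 9328
((M₁·M₂)·(M₃·M₄)): 45×4 by 4×44 → 45×44, cost 45·4·44 = 7920; cumulative 26608
Total: 26608 scalar multiplications.

26608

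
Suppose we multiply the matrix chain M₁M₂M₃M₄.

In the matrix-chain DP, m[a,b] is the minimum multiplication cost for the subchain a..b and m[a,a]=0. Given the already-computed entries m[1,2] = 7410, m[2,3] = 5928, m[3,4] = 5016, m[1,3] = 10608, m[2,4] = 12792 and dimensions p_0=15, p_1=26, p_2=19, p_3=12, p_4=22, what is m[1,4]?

m[1,4] = min over k∈[1,3] of m[1,k]+m[k+1,4]+p_{0}·p_k·p_{4}.
k=1: 0 + 12792 + 15·26·22 = 21372; k=2: 7410 + 5016 + 15·19·22 = 18696; k=3: 10608 + 0 + 15·12·22 = 14568.
Minimum: 14568 at k=3.

14568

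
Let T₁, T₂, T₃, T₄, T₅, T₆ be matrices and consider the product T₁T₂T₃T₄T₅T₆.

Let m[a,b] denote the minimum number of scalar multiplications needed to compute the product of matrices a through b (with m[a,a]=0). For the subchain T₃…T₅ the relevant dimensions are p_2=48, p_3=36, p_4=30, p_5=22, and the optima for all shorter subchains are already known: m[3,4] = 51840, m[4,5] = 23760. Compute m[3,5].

m[3,5] = min over k∈[3,4] of m[3,k]+m[k+1,5]+p_{2}·p_k·p_{5}.
k=3: 0 + 23760 + 48·36·22 = 61776; k=4: 51840 + 0 + 48·30·22 = 83520.
Minimum: 61776 at k=3.

61776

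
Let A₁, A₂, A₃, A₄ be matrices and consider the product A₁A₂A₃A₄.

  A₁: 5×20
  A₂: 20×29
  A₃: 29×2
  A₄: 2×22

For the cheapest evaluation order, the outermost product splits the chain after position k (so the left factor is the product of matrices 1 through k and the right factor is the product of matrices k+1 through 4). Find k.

3

Adjacent pairs: A₁A₂ = 5·20·29 = 2900; A₂A₃ = 20·29·2 = 1160; A₃A₄ = 29·2·22 = 1276.
Length 3: A₁..A₃: k=1: 0+1160+5·20·2=1360; k=2: 2900+0+5·29·2=3190 → min 1360 | A₂..A₄: k=2: 0+1276+20·29·22=14036; k=3: 1160+0+20·2·22=2040 → min 2040.
Top-level splits: k=1: (A₁..A₁)·(A₂..A₄) → 0+2040+5·20·22 = 4240; k=2: (A₁..A₂)·(A₃..A₄) → 2900+1276+5·29·22 = 7366; k=3: (A₁..A₃)·(A₄..A₄) → 1360+0+5·2·22 = 1580.
Best split is after A₃, i.e. k = 3.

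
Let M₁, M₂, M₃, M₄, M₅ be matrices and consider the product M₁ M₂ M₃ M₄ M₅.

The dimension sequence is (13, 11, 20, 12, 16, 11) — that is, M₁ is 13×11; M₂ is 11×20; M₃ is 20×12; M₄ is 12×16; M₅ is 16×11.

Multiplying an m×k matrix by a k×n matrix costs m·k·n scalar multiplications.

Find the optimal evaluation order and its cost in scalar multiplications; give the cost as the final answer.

7777

Adjacent pairs: M₁M₂ = 13·11·20 = 2860; M₂M₃ = 11·20·12 = 2640; M₃M₄ = 20·12·16 = 3840; M₄M₅ = 12·16·11 = 2112.
Length 3: M₁..M₃: k=1: 0+2640+13·11·12=4356; k=2: 2860+0+13·20·12=5980 → min 4356 | M₂..M₄: k=2: 0+3840+11·20·16=7360; k=3: 2640+0+11·12·16=4752 → min 4752 | M₃..M₅: k=3: 0+2112+20·12·11=4752; k=4: 3840+0+20·16·11=7360 → min 4752.
Length 4: M₁..M₄: k=1: 0+4752+13·11·16=7040; k=2: 2860+3840+13·20·16=10860; k=3: 4356+0+13·12·16=6852 → min 6852 | M₂..M₅: k=2: 0+4752+11·20·11=7172; k=3: 2640+2112+11·12·11=6204; k=4: 4752+0+11·16·11=6688 → min 6204.
Length 5: M₁..M₅: k=1: 0+6204+13·11·11=7777; k=2: 2860+4752+13·20·11=10472; k=3: 4356+2112+13·12·11=8184; k=4: 6852+0+13·16·11=9140 → min 7777.
Optimal parenthesization: (M₁ ((M₂ M₃) (M₄ M₅))) with cost 7777.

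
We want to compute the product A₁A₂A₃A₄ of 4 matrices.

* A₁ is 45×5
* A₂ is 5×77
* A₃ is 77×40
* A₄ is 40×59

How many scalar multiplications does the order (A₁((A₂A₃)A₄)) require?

40475

(A₂A₃): 5×77 by 77×40 → 5×40, cost 5·77·40 = 15400
((A₂A₃)A₄): 5×40 by 40×59 → 5×59, cost 5·40·59 = 11800; cumulative 27200
(A₁((A₂A₃)A₄)): 45×5 by 5×59 → 45×59, cost 45·5·59 = 13275; cumulative 40475
Total: 40475 scalar multiplications.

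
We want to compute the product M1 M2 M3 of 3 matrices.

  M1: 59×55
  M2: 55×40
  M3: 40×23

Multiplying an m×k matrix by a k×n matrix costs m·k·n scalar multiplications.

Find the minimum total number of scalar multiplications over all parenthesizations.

125235

Order (M1 (M2 M3)): (M2 M3): 55×40 by 40×23 → 55×23, cost 55·40·23 = 50600; (M1 (M2 M3)): 59×55 by 55×23 → 59×23, cost 59·55·23 = 74635; cumulative 125235. Total 125235.
Order ((M1 M2) M3): (M1 M2): 59×55 by 55×40 → 59×40, cost 59·55·40 = 129800; ((M1 M2) M3): 59×40 by 40×23 → 59×23, cost 59·40·23 = 54280; cumulative 184080. Total 184080.
Minimum: 125235.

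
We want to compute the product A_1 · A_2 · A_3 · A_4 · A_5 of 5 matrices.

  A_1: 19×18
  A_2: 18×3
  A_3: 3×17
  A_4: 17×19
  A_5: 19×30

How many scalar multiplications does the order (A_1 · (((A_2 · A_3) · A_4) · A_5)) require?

27252

(A_2 · A_3): 18×3 by 3×17 → 18×17, cost 18·3·17 = 918
((A_2 · A_3) · A_4): 18×17 by 17×19 → 18×19, cost 18·17·19 = 5814; cumulative 6732
(((A_2 · A_3) · A_4) · A_5): 18×19 by 19×30 → 18×30, cost 18·19·30 = 10260; cumulative 16992
(A_1 · (((A_2 · A_3) · A_4) · A_5)): 19×18 by 18×30 → 19×30, cost 19·18·30 = 10260; cumulative 27252
Total: 27252 scalar multiplications.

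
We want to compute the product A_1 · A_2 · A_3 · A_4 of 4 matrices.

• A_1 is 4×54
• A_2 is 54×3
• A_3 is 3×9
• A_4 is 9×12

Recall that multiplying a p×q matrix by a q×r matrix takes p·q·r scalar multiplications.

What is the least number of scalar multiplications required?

1116

Adjacent pairs: A_1A_2 = 4·54·3 = 648; A_2A_3 = 54·3·9 = 1458; A_3A_4 = 3·9·12 = 324.
Length 3: A_1..A_3: k=1: 0+1458+4·54·9=3402; k=2: 648+0+4·3·9=756 → min 756 | A_2..A_4: k=2: 0+324+54·3·12=2268; k=3: 1458+0+54·9·12=7290 → min 2268.
Length 4: A_1..A_4: k=1: 0+2268+4·54·12=4860; k=2: 648+324+4·3·12=1116; k=3: 756+0+4·9·12=1188 → min 1116.
Optimal order: ((A_1 · A_2) · (A_3 · A_4)) with cost 1116.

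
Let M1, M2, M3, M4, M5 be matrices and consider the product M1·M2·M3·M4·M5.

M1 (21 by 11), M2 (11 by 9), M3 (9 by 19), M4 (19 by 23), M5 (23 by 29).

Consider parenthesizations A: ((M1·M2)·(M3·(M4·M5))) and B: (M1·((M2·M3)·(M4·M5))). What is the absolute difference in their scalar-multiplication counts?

Order A = ((M1·M2)·(M3·(M4·M5))): (M1·M2): 21×11 by 11×9 → 21×9, cost 21·11·9 = 2079; (M4·M5): 19×23 by 23×29 → 19×29, cost 19·23·29 = 12673; (M3·(M4·M5)): 9×19 by 19×29 → 9×29, cost 9·19·29 = 4959; cumulative 17632; ((M1·M2)·(M3·(M4·M5))): 21×9 by 9×29 → 21×29, cost 21·9·29 = 5481; cumulative 25192. Total 25192.
Order B = (M1·((M2·M3)·(M4·M5))): (M2·M3): 11×9 by 9×19 → 11×19, cost 11·9·19 = 1881; (M4·M5): 19×23 by 23×29 → 19×29, cost 19·23·29 = 12673; ((M2·M3)·(M4·M5)): 11×19 by 19×29 → 11×29, cost 11·19·29 = 6061; cumulative 20615; (M1·((M2·M3)·(M4·M5))): 21×11 by 11×29 → 21×29, cost 21·11·29 = 6699; cumulative 27314. Total 27314.
Difference: |25192 − 27314| = 2122.

2122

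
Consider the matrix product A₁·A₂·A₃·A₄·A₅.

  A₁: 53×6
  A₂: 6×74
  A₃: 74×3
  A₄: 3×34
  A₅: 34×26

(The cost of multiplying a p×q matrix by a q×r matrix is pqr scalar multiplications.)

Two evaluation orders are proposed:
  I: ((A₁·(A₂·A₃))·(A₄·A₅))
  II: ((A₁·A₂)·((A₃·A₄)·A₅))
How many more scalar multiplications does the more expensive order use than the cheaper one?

Order I = ((A₁·(A₂·A₃))·(A₄·A₅)): (A₂·A₃): 6×74 by 74×3 → 6×3, cost 6·74·3 = 1332; (A₁·(A₂·A₃)): 53×6 by 6×3 → 53×3, cost 53·6·3 = 954; cumulative 2286; (A₄·A₅): 3×34 by 34×26 → 3×26, cost 3·34·26 = 2652; ((A₁·(A₂·A₃))·(A₄·A₅)): 53×3 by 3×26 → 53×26, cost 53·3·26 = 4134; cumulative 9072. Total 9072.
Order II = ((A₁·A₂)·((A₃·A₄)·A₅)): (A₁·A₂): 53×6 by 6×74 → 53×74, cost 53·6·74 = 23532; (A₃·A₄): 74×3 by 3×34 → 74×34, cost 74·3·34 = 7548; ((A₃·A₄)·A₅): 74×34 by 34×26 → 74×26, cost 74·34·26 = 65416; cumulative 72964; ((A₁·A₂)·((A₃·A₄)·A₅)): 53×74 by 74×26 → 53×26, cost 53·74·26 = 101972; cumulative 198468. Total 198468.
Difference: |9072 − 198468| = 189396.

189396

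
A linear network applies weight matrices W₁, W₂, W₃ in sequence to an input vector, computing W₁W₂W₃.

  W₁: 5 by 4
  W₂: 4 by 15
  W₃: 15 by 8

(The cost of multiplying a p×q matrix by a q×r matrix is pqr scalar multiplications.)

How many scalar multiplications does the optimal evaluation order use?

640

Order (W₁(W₂W₃)): (W₂W₃): 4×15 by 15×8 → 4×8, cost 4·15·8 = 480; (W₁(W₂W₃)): 5×4 by 4×8 → 5×8, cost 5·4·8 = 160; cumulative 640. Total 640.
Order ((W₁W₂)W₃): (W₁W₂): 5×4 by 4×15 → 5×15, cost 5·4·15 = 300; ((W₁W₂)W₃): 5×15 by 15×8 → 5×8, cost 5·15·8 = 600; cumulative 900. Total 900.
Minimum: 640.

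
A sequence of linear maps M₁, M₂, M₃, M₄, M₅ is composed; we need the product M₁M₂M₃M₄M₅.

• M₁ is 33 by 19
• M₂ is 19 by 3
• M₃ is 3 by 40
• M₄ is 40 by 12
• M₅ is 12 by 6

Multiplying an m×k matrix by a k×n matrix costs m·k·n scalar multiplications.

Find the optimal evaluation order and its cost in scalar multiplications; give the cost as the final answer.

4131

Adjacent pairs: M₁M₂ = 33·19·3 = 1881; M₂M₃ = 19·3·40 = 2280; M₃M₄ = 3·40·12 = 1440; M₄M₅ = 40·12·6 = 2880.
Length 3: M₁..M₃: k=1: 0+2280+33·19·40=27360; k=2: 1881+0+33·3·40=5841 → min 5841 | M₂..M₄: k=2: 0+1440+19·3·12=2124; k=3: 2280+0+19·40·12=11400 → min 2124 | M₃..M₅: k=3: 0+2880+3·40·6=3600; k=4: 1440+0+3·12·6=1656 → min 1656.
Length 4: M₁..M₄: k=1: 0+2124+33·19·12=9648; k=2: 1881+1440+33·3·12=4509; k=3: 5841+0+33·40·12=21681 → min 4509 | M₂..M₅: k=2: 0+1656+19·3·6=1998; k=3: 2280+2880+19·40·6=9720; k=4: 2124+0+19·12·6=3492 → min 1998.
Length 5: M₁..M₅: k=1: 0+1998+33·19·6=5760; k=2: 1881+1656+33·3·6=4131; k=3: 5841+2880+33·40·6=16641; k=4: 4509+0+33·12·6=6885 → min 4131.
Optimal parenthesization: ((M₁M₂)((M₃M₄)M₅)) with cost 4131.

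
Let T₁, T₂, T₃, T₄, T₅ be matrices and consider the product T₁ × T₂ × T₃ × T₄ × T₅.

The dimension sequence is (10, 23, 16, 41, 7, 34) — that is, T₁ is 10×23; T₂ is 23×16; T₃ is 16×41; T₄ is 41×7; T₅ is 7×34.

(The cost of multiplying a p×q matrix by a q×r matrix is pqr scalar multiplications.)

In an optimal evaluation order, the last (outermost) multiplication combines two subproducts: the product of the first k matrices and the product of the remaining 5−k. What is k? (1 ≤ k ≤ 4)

4

Adjacent pairs: T₁T₂ = 10·23·16 = 3680; T₂T₃ = 23·16·41 = 15088; T₃T₄ = 16·41·7 = 4592; T₄T₅ = 41·7·34 = 9758.
Length 3: T₁..T₃: k=1: 0+15088+10·23·41=24518; k=2: 3680+0+10·16·41=10240 → min 10240 | T₂..T₄: k=2: 0+4592+23·16·7=7168; k=3: 15088+0+23·41·7=21689 → min 7168 | T₃..T₅: k=3: 0+9758+16·41·34=32062; k=4: 4592+0+16·7·34=8400 → min 8400.
Length 4: T₁..T₄: k=1: 0+7168+10·23·7=8778; k=2: 3680+4592+10·16·7=9392; k=3: 10240+0+10·41·7=13110 → min 8778 | T₂..T₅: k=2: 0+8400+23·16·34=20912; k=3: 15088+9758+23·41·34=56908; k=4: 7168+0+23·7·34=12642 → min 12642.
Top-level splits: k=1: (T₁..T₁)·(T₂..T₅) → 0+12642+10·23·34 = 20462; k=2: (T₁..T₂)·(T₃..T₅) → 3680+8400+10·16·34 = 17520; k=3: (T₁..T₃)·(T₄..T₅) → 10240+9758+10·41·34 = 33938; k=4: (T₁..T₄)·(T₅..T₅) → 8778+0+10·7·34 = 11158.
Best split is after T₄, i.e. k = 4.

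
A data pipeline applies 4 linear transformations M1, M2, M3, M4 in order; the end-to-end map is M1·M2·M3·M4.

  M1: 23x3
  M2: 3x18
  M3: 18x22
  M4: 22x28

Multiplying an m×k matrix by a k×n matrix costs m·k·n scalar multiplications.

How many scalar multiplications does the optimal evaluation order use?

4968

Adjacent pairs: M1M2 = 23·3·18 = 1242; M2M3 = 3·18·22 = 1188; M3M4 = 18·22·28 = 11088.
Length 3: M1..M3: k=1: 0+1188+23·3·22=2706; k=2: 1242+0+23·18·22=10350 → min 2706 | M2..M4: k=2: 0+11088+3·18·28=12600; k=3: 1188+0+3·22·28=3036 → min 3036.
Length 4: M1..M4: k=1: 0+3036+23·3·28=4968; k=2: 1242+11088+23·18·28=23922; k=3: 2706+0+23·22·28=16874 → min 4968.
Optimal order: (M1·((M2·M3)·M4)) with cost 4968.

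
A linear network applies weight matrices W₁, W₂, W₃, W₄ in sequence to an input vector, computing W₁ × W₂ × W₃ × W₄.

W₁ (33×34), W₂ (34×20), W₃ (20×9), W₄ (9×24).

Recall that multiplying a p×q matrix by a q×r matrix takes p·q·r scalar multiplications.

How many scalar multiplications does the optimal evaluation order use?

Adjacent pairs: W₁W₂ = 33·34·20 = 22440; W₂W₃ = 34·20·9 = 6120; W₃W₄ = 20·9·24 = 4320.
Length 3: W₁..W₃: k=1: 0+6120+33·34·9=16218; k=2: 22440+0+33·20·9=28380 → min 16218 | W₂..W₄: k=2: 0+4320+34·20·24=20640; k=3: 6120+0+34·9·24=13464 → min 13464.
Length 4: W₁..W₄: k=1: 0+13464+33·34·24=40392; k=2: 22440+4320+33·20·24=42600; k=3: 16218+0+33·9·24=23346 → min 23346.
Optimal order: ((W₁ × (W₂ × W₃)) × W₄) with cost 23346.

23346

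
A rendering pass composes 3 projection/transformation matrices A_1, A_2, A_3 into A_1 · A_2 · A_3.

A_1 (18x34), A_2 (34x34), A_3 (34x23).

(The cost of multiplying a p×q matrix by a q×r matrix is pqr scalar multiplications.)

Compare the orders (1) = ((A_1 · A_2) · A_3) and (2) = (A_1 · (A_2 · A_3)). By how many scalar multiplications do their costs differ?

Order (1) = ((A_1 · A_2) · A_3): (A_1 · A_2): 18×34 by 34×34 → 18×34, cost 18·34·34 = 20808; ((A_1 · A_2) · A_3): 18×34 by 34×23 → 18×23, cost 18·34·23 = 14076; cumulative 34884. Total 34884.
Order (2) = (A_1 · (A_2 · A_3)): (A_2 · A_3): 34×34 by 34×23 → 34×23, cost 34·34·23 = 26588; (A_1 · (A_2 · A_3)): 18×34 by 34×23 → 18×23, cost 18·34·23 = 14076; cumulative 40664. Total 40664.
Difference: |34884 − 40664| = 5780.

5780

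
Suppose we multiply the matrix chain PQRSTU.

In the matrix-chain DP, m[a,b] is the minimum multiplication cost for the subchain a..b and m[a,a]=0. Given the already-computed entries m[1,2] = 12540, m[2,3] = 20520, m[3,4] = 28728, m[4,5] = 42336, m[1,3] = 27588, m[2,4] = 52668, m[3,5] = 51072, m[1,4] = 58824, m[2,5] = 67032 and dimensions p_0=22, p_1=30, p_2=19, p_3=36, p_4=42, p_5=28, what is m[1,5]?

75316

m[1,5] = min over k∈[1,4] of m[1,k]+m[k+1,5]+p_{0}·p_k·p_{5}.
k=1: 0 + 67032 + 22·30·28 = 85512; k=2: 12540 + 51072 + 22·19·28 = 75316; k=3: 27588 + 42336 + 22·36·28 = 92100; k=4: 58824 + 0 + 22·42·28 = 84696.
Minimum: 75316 at k=2.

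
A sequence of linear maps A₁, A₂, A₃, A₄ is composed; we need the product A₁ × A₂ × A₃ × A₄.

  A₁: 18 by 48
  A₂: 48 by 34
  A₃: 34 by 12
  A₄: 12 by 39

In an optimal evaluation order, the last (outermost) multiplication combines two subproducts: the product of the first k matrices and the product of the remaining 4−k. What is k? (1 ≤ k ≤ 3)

3

Adjacent pairs: A₁A₂ = 18·48·34 = 29376; A₂A₃ = 48·34·12 = 19584; A₃A₄ = 34·12·39 = 15912.
Length 3: A₁..A₃: k=1: 0+19584+18·48·12=29952; k=2: 29376+0+18·34·12=36720 → min 29952 | A₂..A₄: k=2: 0+15912+48·34·39=79560; k=3: 19584+0+48·12·39=42048 → min 42048.
Top-level splits: k=1: (A₁..A₁)·(A₂..A₄) → 0+42048+18·48·39 = 75744; k=2: (A₁..A₂)·(A₃..A₄) → 29376+15912+18·34·39 = 69156; k=3: (A₁..A₃)·(A₄..A₄) → 29952+0+18·12·39 = 38376.
Best split is after A₃, i.e. k = 3.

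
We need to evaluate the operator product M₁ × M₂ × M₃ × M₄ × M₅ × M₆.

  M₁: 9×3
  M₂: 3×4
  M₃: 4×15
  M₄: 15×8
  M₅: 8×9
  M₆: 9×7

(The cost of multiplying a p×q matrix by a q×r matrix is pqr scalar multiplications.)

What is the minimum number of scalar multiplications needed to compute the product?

1134

Adjacent pairs: M₁M₂ = 9·3·4 = 108; M₂M₃ = 3·4·15 = 180; M₃M₄ = 4·15·8 = 480; M₄M₅ = 15·8·9 = 1080; M₅M₆ = 8·9·7 = 504.
Length 3: M₁..M₃: k=1: 0+180+9·3·15=585; k=2: 108+0+9·4·15=648 → min 585 | M₂..M₄: k=2: 0+480+3·4·8=576; k=3: 180+0+3·15·8=540 → min 540 | M₃..M₅: k=3: 0+1080+4·15·9=1620; k=4: 480+0+4·8·9=768 → min 768 | M₄..M₆: k=4: 0+504+15·8·7=1344; k=5: 1080+0+15·9·7=2025 → min 1344.
Length 4: M₁..M₄: k=1: 0+540+9·3·8=756; k=2: 108+480+9·4·8=876; k=3: 585+0+9·15·8=1665 → min 756 | M₂..M₅: k=2: 0+768+3·4·9=876; k=3: 180+1080+3·15·9=1665; k=4: 540+0+3·8·9=756 → min 756 | M₃..M₆: k=3: 0+1344+4·15·7=1764; k=4: 480+504+4·8·7=1208; k=5: 768+0+4·9·7=1020 → min 1020.
Length 5: M₁..M₅: k=1: 0+756+9·3·9=999; k=2: 108+768+9·4·9=1200; k=3: 585+1080+9·15·9=2880; k=4: 756+0+9·8·9=1404 → min 999 | M₂..M₆: k=2: 0+1020+3·4·7=1104; k=3: 180+1344+3·15·7=1839; k=4: 540+504+3·8·7=1212; k=5: 756+0+3·9·7=945 → min 945.
Length 6: M₁..M₆: k=1: 0+945+9·3·7=1134; k=2: 108+1020+9·4·7=1380; k=3: 585+1344+9·15·7=2874; k=4: 756+504+9·8·7=1764; k=5: 999+0+9·9·7=1566 → min 1134.
Optimal order: (M₁ × ((((M₂ × M₃) × M₄) × M₅) × M₆)) with cost 1134.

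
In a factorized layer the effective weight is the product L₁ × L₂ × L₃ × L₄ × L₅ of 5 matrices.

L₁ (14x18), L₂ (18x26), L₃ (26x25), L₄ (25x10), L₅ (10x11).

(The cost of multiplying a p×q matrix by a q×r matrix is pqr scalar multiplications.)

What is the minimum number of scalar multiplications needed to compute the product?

Adjacent pairs: L₁L₂ = 14·18·26 = 6552; L₂L₃ = 18·26·25 = 11700; L₃L₄ = 26·25·10 = 6500; L₄L₅ = 25·10·11 = 2750.
Length 3: L₁..L₃: k=1: 0+11700+14·18·25=18000; k=2: 6552+0+14·26·25=15652 → min 15652 | L₂..L₄: k=2: 0+6500+18·26·10=11180; k=3: 11700+0+18·25·10=16200 → min 11180 | L₃..L₅: k=3: 0+2750+26·25·11=9900; k=4: 6500+0+26·10·11=9360 → min 9360.
Length 4: L₁..L₄: k=1: 0+11180+14·18·10=13700; k=2: 6552+6500+14·26·10=16692; k=3: 15652+0+14·25·10=19152 → min 13700 | L₂..L₅: k=2: 0+9360+18·26·11=14508; k=3: 11700+2750+18·25·11=19400; k=4: 11180+0+18·10·11=13160 → min 13160.
Length 5: L₁..L₅: k=1: 0+13160+14·18·11=15932; k=2: 6552+9360+14·26·11=19916; k=3: 15652+2750+14·25·11=22252; k=4: 13700+0+14·10·11=15240 → min 15240.
Optimal order: ((L₁ × (L₂ × (L₃ × L₄))) × L₅) with cost 15240.

15240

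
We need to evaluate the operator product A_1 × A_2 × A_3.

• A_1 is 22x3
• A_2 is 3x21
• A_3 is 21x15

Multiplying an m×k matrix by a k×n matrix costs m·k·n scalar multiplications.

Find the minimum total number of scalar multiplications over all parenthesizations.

Order (A_1 × (A_2 × A_3)): (A_2 × A_3): 3×21 by 21×15 → 3×15, cost 3·21·15 = 945; (A_1 × (A_2 × A_3)): 22×3 by 3×15 → 22×15, cost 22·3·15 = 990; cumulative 1935. Total 1935.
Order ((A_1 × A_2) × A_3): (A_1 × A_2): 22×3 by 3×21 → 22×21, cost 22·3·21 = 1386; ((A_1 × A_2) × A_3): 22×21 by 21×15 → 22×15, cost 22·21·15 = 6930; cumulative 8316. Total 8316.
Minimum: 1935.

1935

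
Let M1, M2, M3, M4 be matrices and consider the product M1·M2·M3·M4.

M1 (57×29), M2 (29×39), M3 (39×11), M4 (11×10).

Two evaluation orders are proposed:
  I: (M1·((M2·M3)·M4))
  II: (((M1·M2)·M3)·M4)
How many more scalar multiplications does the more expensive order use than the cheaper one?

63029

Order I = (M1·((M2·M3)·M4)): (M2·M3): 29×39 by 39×11 → 29×11, cost 29·39·11 = 12441; ((M2·M3)·M4): 29×11 by 11×10 → 29×10, cost 29·11·10 = 3190; cumulative 15631; (M1·((M2·M3)·M4)): 57×29 by 29×10 → 57×10, cost 57·29·10 = 16530; cumulative 32161. Total 32161.
Order II = (((M1·M2)·M3)·M4): (M1·M2): 57×29 by 29×39 → 57×39, cost 57·29·39 = 64467; ((M1·M2)·M3): 57×39 by 39×11 → 57×11, cost 57·39·11 = 24453; cumulative 88920; (((M1·M2)·M3)·M4): 57×11 by 11×10 → 57×10, cost 57·11·10 = 6270; cumulative 95190. Total 95190.
Difference: |32161 − 95190| = 63029.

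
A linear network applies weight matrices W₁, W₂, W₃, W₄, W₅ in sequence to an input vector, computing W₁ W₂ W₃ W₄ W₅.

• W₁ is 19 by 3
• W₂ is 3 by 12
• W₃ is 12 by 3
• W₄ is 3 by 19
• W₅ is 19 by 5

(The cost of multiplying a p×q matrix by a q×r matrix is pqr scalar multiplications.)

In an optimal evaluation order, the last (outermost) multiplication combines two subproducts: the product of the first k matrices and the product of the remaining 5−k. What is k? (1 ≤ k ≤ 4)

Adjacent pairs: W₁W₂ = 19·3·12 = 684; W₂W₃ = 3·12·3 = 108; W₃W₄ = 12·3·19 = 684; W₄W₅ = 3·19·5 = 285.
Length 3: W₁..W₃: k=1: 0+108+19·3·3=279; k=2: 684+0+19·12·3=1368 → min 279 | W₂..W₄: k=2: 0+684+3·12·19=1368; k=3: 108+0+3·3·19=279 → min 279 | W₃..W₅: k=3: 0+285+12·3·5=465; k=4: 684+0+12·19·5=1824 → min 465.
Length 4: W₁..W₄: k=1: 0+279+19·3·19=1362; k=2: 684+684+19·12·19=5700; k=3: 279+0+19·3·19=1362 → min 1362 | W₂..W₅: k=2: 0+465+3·12·5=645; k=3: 108+285+3·3·5=438; k=4: 279+0+3·19·5=564 → min 438.
Top-level splits: k=1: (W₁..W₁)·(W₂..W₅) → 0+438+19·3·5 = 723; k=2: (W₁..W₂)·(W₃..W₅) → 684+465+19·12·5 = 2289; k=3: (W₁..W₃)·(W₄..W₅) → 279+285+19·3·5 = 849; k=4: (W₁..W₄)·(W₅..W₅) → 1362+0+19·19·5 = 3167.
Best split is after W₁, i.e. k = 1.

1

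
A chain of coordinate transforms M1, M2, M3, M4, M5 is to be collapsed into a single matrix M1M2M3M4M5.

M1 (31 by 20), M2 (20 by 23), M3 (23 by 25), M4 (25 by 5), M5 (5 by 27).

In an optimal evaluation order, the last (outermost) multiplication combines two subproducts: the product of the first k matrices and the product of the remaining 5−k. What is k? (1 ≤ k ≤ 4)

Adjacent pairs: M1M2 = 31·20·23 = 14260; M2M3 = 20·23·25 = 11500; M3M4 = 23·25·5 = 2875; M4M5 = 25·5·27 = 3375.
Length 3: M1..M3: k=1: 0+11500+31·20·25=27000; k=2: 14260+0+31·23·25=32085 → min 27000 | M2..M4: k=2: 0+2875+20·23·5=5175; k=3: 11500+0+20·25·5=14000 → min 5175 | M3..M5: k=3: 0+3375+23·25·27=18900; k=4: 2875+0+23·5·27=5980 → min 5980.
Length 4: M1..M4: k=1: 0+5175+31·20·5=8275; k=2: 14260+2875+31·23·5=20700; k=3: 27000+0+31·25·5=30875 → min 8275 | M2..M5: k=2: 0+5980+20·23·27=18400; k=3: 11500+3375+20·25·27=28375; k=4: 5175+0+20·5·27=7875 → min 7875.
Top-level splits: k=1: (M1..M1)·(M2..M5) → 0+7875+31·20·27 = 24615; k=2: (M1..M2)·(M3..M5) → 14260+5980+31·23·27 = 39491; k=3: (M1..M3)·(M4..M5) → 27000+3375+31·25·27 = 51300; k=4: (M1..M4)·(M5..M5) → 8275+0+31·5·27 = 12460.
Best split is after M4, i.e. k = 4.

4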